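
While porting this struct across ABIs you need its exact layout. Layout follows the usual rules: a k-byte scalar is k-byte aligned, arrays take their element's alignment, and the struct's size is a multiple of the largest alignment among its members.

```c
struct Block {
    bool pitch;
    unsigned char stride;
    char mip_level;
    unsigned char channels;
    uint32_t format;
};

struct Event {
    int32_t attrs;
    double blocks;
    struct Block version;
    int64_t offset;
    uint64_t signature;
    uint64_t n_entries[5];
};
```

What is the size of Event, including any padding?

80

Block: @0: pitch [1B, align 1] → 1; @1: stride [1B, align 1] → 2; @2: mip_level [1B, align 1] → 3; @3: channels [1B, align 1] → 4; @4: format [4B, align 4] → 8; size 8, align 4
@0: attrs [4B, align 4] → 4
+4 pad (align 8)
@8: blocks [8B, align 8] → 16
@16: version [8B, align 4] → 24
@24: offset [8B, align 8] → 32
@32: signature [8B, align 8] → 40
@40: n_entries [40B, align 8] → 80
size 80, align 8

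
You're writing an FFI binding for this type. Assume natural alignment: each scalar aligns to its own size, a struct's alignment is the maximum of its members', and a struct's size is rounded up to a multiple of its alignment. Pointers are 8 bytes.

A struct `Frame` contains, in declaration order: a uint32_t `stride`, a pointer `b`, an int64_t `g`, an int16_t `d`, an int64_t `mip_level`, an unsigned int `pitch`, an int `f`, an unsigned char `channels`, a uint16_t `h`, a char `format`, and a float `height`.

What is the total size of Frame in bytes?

64

@0: stride [4B, align 4] → 4
+4 pad (align 8)
@8: b [8B, align 8] → 16
@16: g [8B, align 8] → 24
@24: d [2B, align 2] → 26
+6 pad (align 8)
@32: mip_level [8B, align 8] → 40
@40: pitch [4B, align 4] → 44
@44: f [4B, align 4] → 48
@48: channels [1B, align 1] → 49
+1 pad (align 2)
@50: h [2B, align 2] → 52
@52: format [1B, align 1] → 53
+3 pad (align 4)
@56: height [4B, align 4] → 60
+4 tail pad (align 8)
size 64, align 8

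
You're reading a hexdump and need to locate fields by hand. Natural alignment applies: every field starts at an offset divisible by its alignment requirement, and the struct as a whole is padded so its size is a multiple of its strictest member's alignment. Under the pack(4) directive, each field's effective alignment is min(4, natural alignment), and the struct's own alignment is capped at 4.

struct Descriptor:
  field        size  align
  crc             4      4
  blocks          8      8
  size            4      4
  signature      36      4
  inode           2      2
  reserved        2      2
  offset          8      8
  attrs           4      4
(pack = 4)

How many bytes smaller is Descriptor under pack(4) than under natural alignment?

12

natural layout:
  0..4  crc  (4B, 4-aligned)
  4..8  -- padding (4B)
  8..16  blocks  (8B, 8-aligned)
  16..20  size  (4B, 4-aligned)
  20..56  signature  (36B, 4-aligned)
  56..58  inode  (2B, 2-aligned)
  58..60  reserved  (2B, 2-aligned)
  60..64  -- padding (4B)
  64..72  offset  (8B, 8-aligned)
  72..76  attrs  (4B, 4-aligned)
  76..80  -- tail padding (4B)
  sizeof = 80, alignof = 8
packed(4) layout:
  0..4  crc  (4B, 4-aligned)
  4..12  blocks  (8B, 4-aligned)
  12..16  size  (4B, 4-aligned)
  16..52  signature  (36B, 4-aligned)
  52..54  inode  (2B, 2-aligned)
  54..56  reserved  (2B, 2-aligned)
  56..64  offset  (8B, 4-aligned)
  64..68  attrs  (4B, 4-aligned)
  sizeof = 68, alignof = 4
80 − 68 = 12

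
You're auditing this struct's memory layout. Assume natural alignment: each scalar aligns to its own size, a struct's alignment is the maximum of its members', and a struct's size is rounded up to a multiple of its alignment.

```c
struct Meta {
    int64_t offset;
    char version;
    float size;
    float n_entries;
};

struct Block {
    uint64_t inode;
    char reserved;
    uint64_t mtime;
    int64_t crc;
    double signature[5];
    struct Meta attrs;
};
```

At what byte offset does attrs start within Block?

72

Meta: offset at 0 (size 8, align 8) → ends 8; version at 8 (size 1, align 1) → ends 9; pad 3 to align 4 for size; size at 12 (size 4, align 4) → ends 16; n_entries at 16 (size 4, align 4) → ends 20; tail pad 4 to reach multiple of 8; total 24 bytes, alignment 8
inode at 0 (size 8, align 8) → ends 8
reserved at 8 (size 1, align 1) → ends 9
pad 7 to align 8 for mtime
mtime at 16 (size 8, align 8) → ends 24
crc at 24 (size 8, align 8) → ends 32
signature at 32 (size 40, align 8) → ends 72
attrs at 72 (size 24, align 8) → ends 96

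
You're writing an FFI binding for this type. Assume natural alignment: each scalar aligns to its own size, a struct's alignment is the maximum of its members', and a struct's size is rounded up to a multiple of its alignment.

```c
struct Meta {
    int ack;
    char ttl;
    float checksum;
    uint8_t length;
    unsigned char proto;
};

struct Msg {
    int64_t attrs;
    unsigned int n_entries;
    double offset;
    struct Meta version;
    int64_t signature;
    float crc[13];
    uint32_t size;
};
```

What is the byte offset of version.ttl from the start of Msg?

28

Meta: 0..4  ack  (4B, 4-aligned); 4..5  ttl  (1B, 1-aligned); 5..8  -- padding (3B); 8..12  checksum  (4B, 4-aligned); 12..13  length  (1B, 1-aligned); 13..14  proto  (1B, 1-aligned); 14..16  -- tail padding (2B); sizeof = 16, alignof = 4
0..8  attrs  (8B, 8-aligned)
8..12  n_entries  (4B, 4-aligned)
12..16  -- padding (4B)
16..24  offset  (8B, 8-aligned)
24..40  version  (16B, 4-aligned)
within Meta: ttl at 4
24 + 4 = 28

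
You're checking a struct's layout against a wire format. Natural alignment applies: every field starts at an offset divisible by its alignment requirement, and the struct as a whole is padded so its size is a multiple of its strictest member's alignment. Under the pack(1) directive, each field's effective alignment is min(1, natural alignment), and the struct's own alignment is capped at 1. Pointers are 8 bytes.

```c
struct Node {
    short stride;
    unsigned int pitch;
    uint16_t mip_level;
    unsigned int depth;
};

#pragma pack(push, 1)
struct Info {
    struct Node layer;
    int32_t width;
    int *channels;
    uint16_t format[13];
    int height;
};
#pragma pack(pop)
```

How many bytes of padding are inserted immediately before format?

Node: @0: stride [2B, align 2] → 2; +2 pad (align 4); @4: pitch [4B, align 4] → 8; @8: mip_level [2B, align 2] → 10; +2 pad (align 4); @12: depth [4B, align 4] → 16; size 16, align 4
@0: layer [16B, align 1] → 16
@16: width [4B, align 1] → 20
@20: channels [8B, align 1] → 28
@28: format [26B, align 1] → 54

0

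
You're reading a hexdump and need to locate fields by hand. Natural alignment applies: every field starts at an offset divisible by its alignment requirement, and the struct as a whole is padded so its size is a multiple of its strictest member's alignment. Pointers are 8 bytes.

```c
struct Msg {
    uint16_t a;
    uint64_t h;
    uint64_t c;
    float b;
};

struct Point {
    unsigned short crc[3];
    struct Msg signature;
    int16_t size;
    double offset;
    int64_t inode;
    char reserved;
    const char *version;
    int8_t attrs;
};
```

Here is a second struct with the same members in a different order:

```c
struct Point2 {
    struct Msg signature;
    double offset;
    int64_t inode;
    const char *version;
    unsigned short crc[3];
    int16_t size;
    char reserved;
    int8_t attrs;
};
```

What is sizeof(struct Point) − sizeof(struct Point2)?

16

Msg: @0: a [2B, align 2] → 2; +6 pad (align 8); @8: h [8B, align 8] → 16; @16: c [8B, align 8] → 24; @24: b [4B, align 4] → 28; +4 tail pad (align 8); size 32, align 8
@0: crc [6B, align 2] → 6
+2 pad (align 8)
@8: signature [32B, align 8] → 40
@40: size [2B, align 2] → 42
+6 pad (align 8)
@48: offset [8B, align 8] → 56
@56: inode [8B, align 8] → 64
@64: reserved [1B, align 1] → 65
+7 pad (align 8)
@72: version [8B, align 8] → 80
@80: attrs [1B, align 1] → 81
+7 tail pad (align 8)
size 88, align 8
— Point2 —
@0: signature [32B, align 8] → 32
@32: offset [8B, align 8] → 40
@40: inode [8B, align 8] → 48
@48: version [8B, align 8] → 56
@56: crc [6B, align 2] → 62
@62: size [2B, align 2] → 64
@64: reserved [1B, align 1] → 65
@65: attrs [1B, align 1] → 66
+6 tail pad (align 8)
size 72, align 8
88 − 72 = 16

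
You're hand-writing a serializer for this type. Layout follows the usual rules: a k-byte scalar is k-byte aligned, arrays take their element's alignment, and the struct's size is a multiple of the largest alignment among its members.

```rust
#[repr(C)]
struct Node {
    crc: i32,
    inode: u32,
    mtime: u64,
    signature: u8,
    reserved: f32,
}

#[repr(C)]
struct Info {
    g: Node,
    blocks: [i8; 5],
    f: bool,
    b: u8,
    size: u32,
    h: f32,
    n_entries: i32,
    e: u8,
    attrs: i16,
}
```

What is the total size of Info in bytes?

Node: @0: crc [4B, align 4] → 4; @4: inode [4B, align 4] → 8; @8: mtime [8B, align 8] → 16; @16: signature [1B, align 1] → 17; +3 pad (align 4); @20: reserved [4B, align 4] → 24; size 24, align 8
@0: g [24B, align 8] → 24
@24: blocks [5B, align 1] → 29
@29: f [1B, align 1] → 30
@30: b [1B, align 1] → 31
+1 pad (align 4)
@32: size [4B, align 4] → 36
@36: h [4B, align 4] → 40
@40: n_entries [4B, align 4] → 44
@44: e [1B, align 1] → 45
+1 pad (align 2)
@46: attrs [2B, align 2] → 48
size 48, align 8

48 bytes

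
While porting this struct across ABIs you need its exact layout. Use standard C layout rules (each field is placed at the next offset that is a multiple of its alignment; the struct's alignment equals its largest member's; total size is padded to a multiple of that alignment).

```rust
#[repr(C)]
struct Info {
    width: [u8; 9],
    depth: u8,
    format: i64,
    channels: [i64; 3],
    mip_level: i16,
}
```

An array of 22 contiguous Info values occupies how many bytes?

width at 0 (size 9, align 1) → ends 9
depth at 9 (size 1, align 1) → ends 10
pad 6 to align 8 for format
format at 16 (size 8, align 8) → ends 24
channels at 24 (size 24, align 8) → ends 48
mip_level at 48 (size 2, align 2) → ends 50
tail pad 6 to reach multiple of 8
total 56 bytes, alignment 8
array of 22: 22 × 56 = 1232

1232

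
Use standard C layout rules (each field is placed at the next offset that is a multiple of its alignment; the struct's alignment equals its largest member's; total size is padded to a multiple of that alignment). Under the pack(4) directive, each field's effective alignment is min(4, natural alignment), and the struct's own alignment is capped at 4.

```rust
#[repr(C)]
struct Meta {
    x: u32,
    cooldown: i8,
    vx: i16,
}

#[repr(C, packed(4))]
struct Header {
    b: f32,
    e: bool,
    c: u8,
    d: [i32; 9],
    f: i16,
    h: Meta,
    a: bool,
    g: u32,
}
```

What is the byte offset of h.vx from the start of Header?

Meta: x at 0 (size 4, align 4) → ends 4; cooldown at 4 (size 1, align 1) → ends 5; pad 1 to align 2 for vx; vx at 6 (size 2, align 2) → ends 8; total 8 bytes, alignment 4
b at 0 (size 4, align 4) → ends 4
e at 4 (size 1, align 1) → ends 5
c at 5 (size 1, align 1) → ends 6
pad 2 to align 4 for d
d at 8 (size 36, align 4) → ends 44
f at 44 (size 2, align 2) → ends 46
pad 2 to align 4 for h
h at 48 (size 8, align 4) → ends 56
within Meta: vx at 6
48 + 6 = 54

54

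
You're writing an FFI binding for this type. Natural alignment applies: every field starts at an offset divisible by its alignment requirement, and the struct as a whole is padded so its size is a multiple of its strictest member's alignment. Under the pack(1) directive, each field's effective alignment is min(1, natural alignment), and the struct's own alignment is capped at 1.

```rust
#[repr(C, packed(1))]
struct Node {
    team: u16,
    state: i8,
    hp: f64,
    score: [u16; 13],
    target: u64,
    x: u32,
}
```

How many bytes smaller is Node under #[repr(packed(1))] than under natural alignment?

15

natural layout:
  0..2  team  (2B, 2-aligned)
  2..3  state  (1B, 1-aligned)
  3..8  -- padding (5B)
  8..16  hp  (8B, 8-aligned)
  16..42  score  (26B, 2-aligned)
  42..48  -- padding (6B)
  48..56  target  (8B, 8-aligned)
  56..60  x  (4B, 4-aligned)
  60..64  -- tail padding (4B)
  sizeof = 64, alignof = 8
packed(1) layout:
  0..2  team  (2B, 1-aligned)
  2..3  state  (1B, 1-aligned)
  3..11  hp  (8B, 1-aligned)
  11..37  score  (26B, 1-aligned)
  37..45  target  (8B, 1-aligned)
  45..49  x  (4B, 1-aligned)
  sizeof = 49, alignof = 1
64 − 49 = 15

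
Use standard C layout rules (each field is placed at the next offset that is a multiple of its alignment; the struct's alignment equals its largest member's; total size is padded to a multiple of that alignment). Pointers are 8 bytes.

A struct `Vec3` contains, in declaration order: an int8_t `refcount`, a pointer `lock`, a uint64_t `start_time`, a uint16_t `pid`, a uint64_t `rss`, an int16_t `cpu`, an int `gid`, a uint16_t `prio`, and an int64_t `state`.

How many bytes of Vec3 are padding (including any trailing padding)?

@0: refcount [1B, align 1] → 1
+7 pad (align 8)
@8: lock [8B, align 8] → 16
@16: start_time [8B, align 8] → 24
@24: pid [2B, align 2] → 26
+6 pad (align 8)
@32: rss [8B, align 8] → 40
@40: cpu [2B, align 2] → 42
+2 pad (align 4)
@44: gid [4B, align 4] → 48
@48: prio [2B, align 2] → 50
+6 pad (align 8)
@56: state [8B, align 8] → 64
size 64, align 8
data bytes 43, size 64 → padding 21

21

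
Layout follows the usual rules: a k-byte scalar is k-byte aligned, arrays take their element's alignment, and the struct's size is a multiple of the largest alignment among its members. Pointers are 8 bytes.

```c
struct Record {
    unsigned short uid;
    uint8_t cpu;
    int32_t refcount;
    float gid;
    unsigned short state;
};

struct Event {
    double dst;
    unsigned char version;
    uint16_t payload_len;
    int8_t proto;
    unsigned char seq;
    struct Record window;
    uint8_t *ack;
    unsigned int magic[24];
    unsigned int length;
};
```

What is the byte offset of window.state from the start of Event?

28

Record: 0..2  uid  (2B, 2-aligned); 2..3  cpu  (1B, 1-aligned); 3..4  -- padding (1B); 4..8  refcount  (4B, 4-aligned); 8..12  gid  (4B, 4-aligned); 12..14  state  (2B, 2-aligned); 14..16  -- tail padding (2B); sizeof = 16, alignof = 4
0..8  dst  (8B, 8-aligned)
8..9  version  (1B, 1-aligned)
9..10  -- padding (1B)
10..12  payload_len  (2B, 2-aligned)
12..13  proto  (1B, 1-aligned)
13..14  seq  (1B, 1-aligned)
14..16  -- padding (2B)
16..32  window  (16B, 4-aligned)
within Record: state at 12
16 + 12 = 28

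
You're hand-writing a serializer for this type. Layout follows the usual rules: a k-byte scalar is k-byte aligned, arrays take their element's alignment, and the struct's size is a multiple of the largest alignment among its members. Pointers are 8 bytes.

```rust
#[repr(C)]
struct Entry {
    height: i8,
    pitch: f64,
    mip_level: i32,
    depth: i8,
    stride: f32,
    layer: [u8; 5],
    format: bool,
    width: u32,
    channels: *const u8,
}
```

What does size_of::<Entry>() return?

48

@0: height [1B, align 1] → 1
+7 pad (align 8)
@8: pitch [8B, align 8] → 16
@16: mip_level [4B, align 4] → 20
@20: depth [1B, align 1] → 21
+3 pad (align 4)
@24: stride [4B, align 4] → 28
@28: layer [5B, align 1] → 33
@33: format [1B, align 1] → 34
+2 pad (align 4)
@36: width [4B, align 4] → 40
@40: channels [8B, align 8] → 48
size 48, align 8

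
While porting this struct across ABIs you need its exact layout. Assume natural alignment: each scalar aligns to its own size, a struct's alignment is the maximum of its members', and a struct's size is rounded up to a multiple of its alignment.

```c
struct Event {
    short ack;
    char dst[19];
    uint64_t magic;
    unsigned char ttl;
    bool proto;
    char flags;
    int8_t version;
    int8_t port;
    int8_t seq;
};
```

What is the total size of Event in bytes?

40

@0: ack [2B, align 2] → 2
@2: dst [19B, align 1] → 21
+3 pad (align 8)
@24: magic [8B, align 8] → 32
@32: ttl [1B, align 1] → 33
@33: proto [1B, align 1] → 34
@34: flags [1B, align 1] → 35
@35: version [1B, align 1] → 36
@36: port [1B, align 1] → 37
@37: seq [1B, align 1] → 38
+2 tail pad (align 8)
size 40, align 8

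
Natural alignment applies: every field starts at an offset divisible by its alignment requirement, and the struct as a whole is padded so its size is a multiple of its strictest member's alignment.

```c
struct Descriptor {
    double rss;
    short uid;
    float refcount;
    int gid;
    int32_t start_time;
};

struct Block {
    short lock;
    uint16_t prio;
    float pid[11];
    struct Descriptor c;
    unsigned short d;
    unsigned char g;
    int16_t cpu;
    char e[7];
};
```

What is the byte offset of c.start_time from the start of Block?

68

Descriptor: @0: rss [8B, align 8] → 8; @8: uid [2B, align 2] → 10; +2 pad (align 4); @12: refcount [4B, align 4] → 16; @16: gid [4B, align 4] → 20; @20: start_time [4B, align 4] → 24; size 24, align 8
@0: lock [2B, align 2] → 2
@2: prio [2B, align 2] → 4
@4: pid [44B, align 4] → 48
@48: c [24B, align 8] → 72
within Descriptor: start_time at 20
48 + 20 = 68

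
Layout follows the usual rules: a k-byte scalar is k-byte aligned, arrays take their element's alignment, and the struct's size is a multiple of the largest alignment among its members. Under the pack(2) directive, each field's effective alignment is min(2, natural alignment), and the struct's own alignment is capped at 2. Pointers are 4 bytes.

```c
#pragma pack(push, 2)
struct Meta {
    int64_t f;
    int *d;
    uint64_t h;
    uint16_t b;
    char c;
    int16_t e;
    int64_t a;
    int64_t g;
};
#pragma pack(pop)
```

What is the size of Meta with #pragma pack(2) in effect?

42

@0: f [8B, align 2] → 8
@8: d [4B, align 2] → 12
@12: h [8B, align 2] → 20
@20: b [2B, align 2] → 22
@22: c [1B, align 1] → 23
+1 pad (align 2)
@24: e [2B, align 2] → 26
@26: a [8B, align 2] → 34
@34: g [8B, align 2] → 42
size 42, align 2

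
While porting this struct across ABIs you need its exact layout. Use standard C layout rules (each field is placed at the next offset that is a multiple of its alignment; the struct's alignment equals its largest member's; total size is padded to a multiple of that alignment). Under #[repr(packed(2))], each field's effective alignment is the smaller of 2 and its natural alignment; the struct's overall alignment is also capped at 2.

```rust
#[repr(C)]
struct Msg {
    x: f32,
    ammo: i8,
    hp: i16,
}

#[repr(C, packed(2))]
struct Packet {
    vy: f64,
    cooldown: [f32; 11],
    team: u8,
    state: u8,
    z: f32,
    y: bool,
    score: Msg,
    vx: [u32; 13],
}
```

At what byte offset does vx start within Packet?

68

Msg: @0: x [4B, align 4] → 4; @4: ammo [1B, align 1] → 5; +1 pad (align 2); @6: hp [2B, align 2] → 8; size 8, align 4
@0: vy [8B, align 2] → 8
@8: cooldown [44B, align 2] → 52
@52: team [1B, align 1] → 53
@53: state [1B, align 1] → 54
@54: z [4B, align 2] → 58
@58: y [1B, align 1] → 59
+1 pad (align 2)
@60: score [8B, align 2] → 68
@68: vx [52B, align 2] → 120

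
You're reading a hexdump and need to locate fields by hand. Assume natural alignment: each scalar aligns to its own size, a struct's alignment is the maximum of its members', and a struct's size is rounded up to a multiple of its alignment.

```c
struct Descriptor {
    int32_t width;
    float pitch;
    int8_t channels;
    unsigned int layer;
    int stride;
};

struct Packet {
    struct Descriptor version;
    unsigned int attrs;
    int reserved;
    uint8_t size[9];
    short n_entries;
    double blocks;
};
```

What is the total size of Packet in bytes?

48 bytes

Descriptor: 0..4  width  (4B, 4-aligned); 4..8  pitch  (4B, 4-aligned); 8..9  channels  (1B, 1-aligned); 9..12  -- padding (3B); 12..16  layer  (4B, 4-aligned); 16..20  stride  (4B, 4-aligned); sizeof = 20, alignof = 4
0..20  version  (20B, 4-aligned)
20..24  attrs  (4B, 4-aligned)
24..28  reserved  (4B, 4-aligned)
28..37  size  (9B, 1-aligned)
37..38  -- padding (1B)
38..40  n_entries  (2B, 2-aligned)
40..48  blocks  (8B, 8-aligned)
sizeof = 48, alignof = 8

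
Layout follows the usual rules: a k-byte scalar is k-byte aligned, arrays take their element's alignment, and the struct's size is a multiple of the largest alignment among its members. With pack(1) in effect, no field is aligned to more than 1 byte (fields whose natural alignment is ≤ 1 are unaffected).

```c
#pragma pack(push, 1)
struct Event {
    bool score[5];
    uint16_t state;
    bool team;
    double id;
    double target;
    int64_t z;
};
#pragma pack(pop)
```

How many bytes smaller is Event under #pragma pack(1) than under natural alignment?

natural layout:
  @0: score [5B, align 1] → 5
  +1 pad (align 2)
  @6: state [2B, align 2] → 8
  @8: team [1B, align 1] → 9
  +7 pad (align 8)
  @16: id [8B, align 8] → 24
  @24: target [8B, align 8] → 32
  @32: z [8B, align 8] → 40
  size 40, align 8
packed(1) layout:
  @0: score [5B, align 1] → 5
  @5: state [2B, align 1] → 7
  @7: team [1B, align 1] → 8
  @8: id [8B, align 1] → 16
  @16: target [8B, align 1] → 24
  @24: z [8B, align 1] → 32
  size 32, align 1
40 − 32 = 8

8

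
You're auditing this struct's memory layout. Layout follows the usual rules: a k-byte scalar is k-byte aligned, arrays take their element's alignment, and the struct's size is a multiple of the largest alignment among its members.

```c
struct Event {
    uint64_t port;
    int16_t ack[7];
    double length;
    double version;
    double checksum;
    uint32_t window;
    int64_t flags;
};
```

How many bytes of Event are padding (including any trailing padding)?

0..8  port  (8B, 8-aligned)
8..22  ack  (14B, 2-aligned)
22..24  -- padding (2B)
24..32  length  (8B, 8-aligned)
32..40  version  (8B, 8-aligned)
40..48  checksum  (8B, 8-aligned)
48..52  window  (4B, 4-aligned)
52..56  -- padding (4B)
56..64  flags  (8B, 8-aligned)
sizeof = 64, alignof = 8
data bytes 58, size 64 → padding 6

6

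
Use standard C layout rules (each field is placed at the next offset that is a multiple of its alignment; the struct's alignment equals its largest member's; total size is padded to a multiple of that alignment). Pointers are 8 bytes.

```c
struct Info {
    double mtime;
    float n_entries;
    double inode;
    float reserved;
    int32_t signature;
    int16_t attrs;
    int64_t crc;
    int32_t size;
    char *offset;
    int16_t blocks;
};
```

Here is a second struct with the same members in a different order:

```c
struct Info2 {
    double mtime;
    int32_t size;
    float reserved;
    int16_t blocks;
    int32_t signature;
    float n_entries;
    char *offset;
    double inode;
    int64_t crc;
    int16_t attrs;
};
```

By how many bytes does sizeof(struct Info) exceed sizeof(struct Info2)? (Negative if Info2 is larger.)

@0: mtime [8B, align 8] → 8
@8: n_entries [4B, align 4] → 12
+4 pad (align 8)
@16: inode [8B, align 8] → 24
@24: reserved [4B, align 4] → 28
@28: signature [4B, align 4] → 32
@32: attrs [2B, align 2] → 34
+6 pad (align 8)
@40: crc [8B, align 8] → 48
@48: size [4B, align 4] → 52
+4 pad (align 8)
@56: offset [8B, align 8] → 64
@64: blocks [2B, align 2] → 66
+6 tail pad (align 8)
size 72, align 8
— Info2 —
@0: mtime [8B, align 8] → 8
@8: size [4B, align 4] → 12
@12: reserved [4B, align 4] → 16
@16: blocks [2B, align 2] → 18
+2 pad (align 4)
@20: signature [4B, align 4] → 24
@24: n_entries [4B, align 4] → 28
+4 pad (align 8)
@32: offset [8B, align 8] → 40
@40: inode [8B, align 8] → 48
@48: crc [8B, align 8] → 56
@56: attrs [2B, align 2] → 58
+6 tail pad (align 8)
size 64, align 8
72 − 64 = 8

8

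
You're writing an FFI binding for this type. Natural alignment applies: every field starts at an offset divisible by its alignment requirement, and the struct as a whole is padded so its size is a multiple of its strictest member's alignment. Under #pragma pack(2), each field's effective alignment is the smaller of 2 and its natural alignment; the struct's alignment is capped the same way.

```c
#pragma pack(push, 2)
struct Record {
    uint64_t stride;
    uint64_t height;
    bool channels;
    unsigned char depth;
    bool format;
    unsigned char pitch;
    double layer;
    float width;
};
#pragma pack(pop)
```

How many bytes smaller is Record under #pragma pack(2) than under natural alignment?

8

natural layout:
  stride at 0 (size 8, align 8) → ends 8
  height at 8 (size 8, align 8) → ends 16
  channels at 16 (size 1, align 1) → ends 17
  depth at 17 (size 1, align 1) → ends 18
  format at 18 (size 1, align 1) → ends 19
  pitch at 19 (size 1, align 1) → ends 20
  pad 4 to align 8 for layer
  layer at 24 (size 8, align 8) → ends 32
  width at 32 (size 4, align 4) → ends 36
  tail pad 4 to reach multiple of 8
  total 40 bytes, alignment 8
packed(2) layout:
  stride at 0 (size 8, align 2) → ends 8
  height at 8 (size 8, align 2) → ends 16
  channels at 16 (size 1, align 1) → ends 17
  depth at 17 (size 1, align 1) → ends 18
  format at 18 (size 1, align 1) → ends 19
  pitch at 19 (size 1, align 1) → ends 20
  layer at 20 (size 8, align 2) → ends 28
  width at 28 (size 4, align 2) → ends 32
  total 32 bytes, alignment 2
40 − 32 = 8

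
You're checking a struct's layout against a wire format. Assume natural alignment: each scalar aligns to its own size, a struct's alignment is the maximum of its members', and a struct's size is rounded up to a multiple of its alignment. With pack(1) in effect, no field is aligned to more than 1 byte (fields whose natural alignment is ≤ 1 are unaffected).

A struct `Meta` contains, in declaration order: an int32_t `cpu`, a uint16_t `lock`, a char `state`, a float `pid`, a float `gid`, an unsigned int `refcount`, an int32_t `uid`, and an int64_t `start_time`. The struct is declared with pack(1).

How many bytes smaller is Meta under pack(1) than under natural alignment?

natural layout:
  0..4  cpu  (4B, 4-aligned)
  4..6  lock  (2B, 2-aligned)
  6..7  state  (1B, 1-aligned)
  7..8  -- padding (1B)
  8..12  pid  (4B, 4-aligned)
  12..16  gid  (4B, 4-aligned)
  16..20  refcount  (4B, 4-aligned)
  20..24  uid  (4B, 4-aligned)
  24..32  start_time  (8B, 8-aligned)
  sizeof = 32, alignof = 8
packed(1) layout:
  0..4  cpu  (4B, 1-aligned)
  4..6  lock  (2B, 1-aligned)
  6..7  state  (1B, 1-aligned)
  7..11  pid  (4B, 1-aligned)
  11..15  gid  (4B, 1-aligned)
  15..19  refcount  (4B, 1-aligned)
  19..23  uid  (4B, 1-aligned)
  23..31  start_time  (8B, 1-aligned)
  sizeof = 31, alignof = 1
32 − 31 = 1

1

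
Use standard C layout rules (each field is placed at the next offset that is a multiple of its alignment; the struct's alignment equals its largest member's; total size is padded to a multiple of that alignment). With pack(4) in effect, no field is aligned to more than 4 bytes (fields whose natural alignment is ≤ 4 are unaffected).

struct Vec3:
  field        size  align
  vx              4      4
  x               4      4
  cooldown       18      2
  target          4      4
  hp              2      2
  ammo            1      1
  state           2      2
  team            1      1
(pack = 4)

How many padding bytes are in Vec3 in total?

4

0..4  vx  (4B, 4-aligned)
4..8  x  (4B, 4-aligned)
8..26  cooldown  (18B, 2-aligned)
26..28  -- padding (2B)
28..32  target  (4B, 4-aligned)
32..34  hp  (2B, 2-aligned)
34..35  ammo  (1B, 1-aligned)
35..36  -- padding (1B)
36..38  state  (2B, 2-aligned)
38..39  team  (1B, 1-aligned)
39..40  -- tail padding (1B)
sizeof = 40, alignof = 4
data bytes 36, size 40 → padding 4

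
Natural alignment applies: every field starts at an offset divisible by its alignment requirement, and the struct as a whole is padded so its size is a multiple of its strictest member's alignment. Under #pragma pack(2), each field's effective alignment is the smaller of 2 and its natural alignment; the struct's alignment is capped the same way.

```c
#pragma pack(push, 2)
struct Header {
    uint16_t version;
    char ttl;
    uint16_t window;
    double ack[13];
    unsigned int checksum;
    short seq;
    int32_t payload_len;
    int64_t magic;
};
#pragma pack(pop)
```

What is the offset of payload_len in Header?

116

@0: version [2B, align 2] → 2
@2: ttl [1B, align 1] → 3
+1 pad (align 2)
@4: window [2B, align 2] → 6
@6: ack [104B, align 2] → 110
@110: checksum [4B, align 2] → 114
@114: seq [2B, align 2] → 116
@116: payload_len [4B, align 2] → 120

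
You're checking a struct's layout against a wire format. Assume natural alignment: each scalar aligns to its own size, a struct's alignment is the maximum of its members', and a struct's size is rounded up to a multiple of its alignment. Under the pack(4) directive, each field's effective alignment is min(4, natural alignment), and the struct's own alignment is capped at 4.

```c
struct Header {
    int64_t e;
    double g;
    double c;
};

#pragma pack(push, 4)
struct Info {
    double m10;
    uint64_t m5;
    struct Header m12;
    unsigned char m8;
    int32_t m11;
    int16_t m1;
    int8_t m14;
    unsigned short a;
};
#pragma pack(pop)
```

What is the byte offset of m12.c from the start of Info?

32

Header: @0: e [8B, align 8] → 8; @8: g [8B, align 8] → 16; @16: c [8B, align 8] → 24; size 24, align 8
@0: m10 [8B, align 4] → 8
@8: m5 [8B, align 4] → 16
@16: m12 [24B, align 4] → 40
within Header: c at 16
16 + 16 = 32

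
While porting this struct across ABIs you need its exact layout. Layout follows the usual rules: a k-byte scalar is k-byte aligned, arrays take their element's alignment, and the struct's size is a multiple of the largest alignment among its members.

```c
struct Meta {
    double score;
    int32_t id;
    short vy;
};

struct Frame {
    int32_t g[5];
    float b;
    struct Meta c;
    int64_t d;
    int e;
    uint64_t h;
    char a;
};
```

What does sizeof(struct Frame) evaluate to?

Meta: @0: score [8B, align 8] → 8; @8: id [4B, align 4] → 12; @12: vy [2B, align 2] → 14; +2 tail pad (align 8); size 16, align 8
@0: g [20B, align 4] → 20
@20: b [4B, align 4] → 24
@24: c [16B, align 8] → 40
@40: d [8B, align 8] → 48
@48: e [4B, align 4] → 52
+4 pad (align 8)
@56: h [8B, align 8] → 64
@64: a [1B, align 1] → 65
+7 tail pad (align 8)
size 72, align 8

72 bytes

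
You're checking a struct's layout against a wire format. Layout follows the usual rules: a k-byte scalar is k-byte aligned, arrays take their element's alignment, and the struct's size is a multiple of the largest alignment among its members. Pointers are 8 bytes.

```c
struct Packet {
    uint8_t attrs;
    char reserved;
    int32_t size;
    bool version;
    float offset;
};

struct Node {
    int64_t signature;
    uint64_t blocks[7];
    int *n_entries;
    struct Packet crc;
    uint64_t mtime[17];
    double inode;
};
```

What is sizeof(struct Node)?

Packet: attrs at 0 (size 1, align 1) → ends 1; reserved at 1 (size 1, align 1) → ends 2; pad 2 to align 4 for size; size at 4 (size 4, align 4) → ends 8; version at 8 (size 1, align 1) → ends 9; pad 3 to align 4 for offset; offset at 12 (size 4, align 4) → ends 16; total 16 bytes, alignment 4
signature at 0 (size 8, align 8) → ends 8
blocks at 8 (size 56, align 8) → ends 64
n_entries at 64 (size 8, align 8) → ends 72
crc at 72 (size 16, align 4) → ends 88
mtime at 88 (size 136, align 8) → ends 224
inode at 224 (size 8, align 8) → ends 232
total 232 bytes, alignment 8

232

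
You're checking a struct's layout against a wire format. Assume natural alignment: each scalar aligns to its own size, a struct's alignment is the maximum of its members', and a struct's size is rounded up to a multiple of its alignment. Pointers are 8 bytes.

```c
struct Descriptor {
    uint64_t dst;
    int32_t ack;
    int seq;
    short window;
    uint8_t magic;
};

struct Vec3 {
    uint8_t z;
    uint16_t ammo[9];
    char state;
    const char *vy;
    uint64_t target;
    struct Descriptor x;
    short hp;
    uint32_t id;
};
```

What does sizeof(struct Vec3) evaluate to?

Descriptor: dst at 0 (size 8, align 8) → ends 8; ack at 8 (size 4, align 4) → ends 12; seq at 12 (size 4, align 4) → ends 16; window at 16 (size 2, align 2) → ends 18; magic at 18 (size 1, align 1) → ends 19; tail pad 5 to reach multiple of 8; total 24 bytes, alignment 8
z at 0 (size 1, align 1) → ends 1
pad 1 to align 2 for ammo
ammo at 2 (size 18, align 2) → ends 20
state at 20 (size 1, align 1) → ends 21
pad 3 to align 8 for vy
vy at 24 (size 8, align 8) → ends 32
target at 32 (size 8, align 8) → ends 40
x at 40 (size 24, align 8) → ends 64
hp at 64 (size 2, align 2) → ends 66
pad 2 to align 4 for id
id at 68 (size 4, align 4) → ends 72
total 72 bytes, alignment 8

72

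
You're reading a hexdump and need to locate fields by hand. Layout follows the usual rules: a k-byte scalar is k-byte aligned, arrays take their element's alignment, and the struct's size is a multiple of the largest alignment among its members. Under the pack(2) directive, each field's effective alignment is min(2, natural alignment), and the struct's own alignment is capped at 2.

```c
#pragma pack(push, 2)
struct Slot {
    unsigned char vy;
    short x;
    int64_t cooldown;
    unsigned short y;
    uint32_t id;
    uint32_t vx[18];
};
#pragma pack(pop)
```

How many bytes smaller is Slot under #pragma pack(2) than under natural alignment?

6

natural layout:
  @0: vy [1B, align 1] → 1
  +1 pad (align 2)
  @2: x [2B, align 2] → 4
  +4 pad (align 8)
  @8: cooldown [8B, align 8] → 16
  @16: y [2B, align 2] → 18
  +2 pad (align 4)
  @20: id [4B, align 4] → 24
  @24: vx [72B, align 4] → 96
  size 96, align 8
packed(2) layout:
  @0: vy [1B, align 1] → 1
  +1 pad (align 2)
  @2: x [2B, align 2] → 4
  @4: cooldown [8B, align 2] → 12
  @12: y [2B, align 2] → 14
  @14: id [4B, align 2] → 18
  @18: vx [72B, align 2] → 90
  size 90, align 2
96 − 90 = 6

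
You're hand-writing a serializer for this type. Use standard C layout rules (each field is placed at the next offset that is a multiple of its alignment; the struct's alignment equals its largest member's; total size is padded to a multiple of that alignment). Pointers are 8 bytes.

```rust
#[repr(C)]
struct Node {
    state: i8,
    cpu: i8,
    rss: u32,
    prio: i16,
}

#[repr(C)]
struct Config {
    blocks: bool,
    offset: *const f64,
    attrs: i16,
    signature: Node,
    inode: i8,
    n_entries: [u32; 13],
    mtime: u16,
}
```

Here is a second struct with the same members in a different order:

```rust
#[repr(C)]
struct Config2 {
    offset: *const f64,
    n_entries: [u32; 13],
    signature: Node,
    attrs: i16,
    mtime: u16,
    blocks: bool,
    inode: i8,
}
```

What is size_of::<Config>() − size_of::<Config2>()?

16

Node: state at 0 (size 1, align 1) → ends 1; cpu at 1 (size 1, align 1) → ends 2; pad 2 to align 4 for rss; rss at 4 (size 4, align 4) → ends 8; prio at 8 (size 2, align 2) → ends 10; tail pad 2 to reach multiple of 4; total 12 bytes, alignment 4
blocks at 0 (size 1, align 1) → ends 1
pad 7 to align 8 for offset
offset at 8 (size 8, align 8) → ends 16
attrs at 16 (size 2, align 2) → ends 18
pad 2 to align 4 for signature
signature at 20 (size 12, align 4) → ends 32
inode at 32 (size 1, align 1) → ends 33
pad 3 to align 4 for n_entries
n_entries at 36 (size 52, align 4) → ends 88
mtime at 88 (size 2, align 2) → ends 90
tail pad 6 to reach multiple of 8
total 96 bytes, alignment 8
— Config2 —
offset at 0 (size 8, align 8) → ends 8
n_entries at 8 (size 52, align 4) → ends 60
signature at 60 (size 12, align 4) → ends 72
attrs at 72 (size 2, align 2) → ends 74
mtime at 74 (size 2, align 2) → ends 76
blocks at 76 (size 1, align 1) → ends 77
inode at 77 (size 1, align 1) → ends 78
tail pad 2 to reach multiple of 8
total 80 bytes, alignment 8
96 − 80 = 16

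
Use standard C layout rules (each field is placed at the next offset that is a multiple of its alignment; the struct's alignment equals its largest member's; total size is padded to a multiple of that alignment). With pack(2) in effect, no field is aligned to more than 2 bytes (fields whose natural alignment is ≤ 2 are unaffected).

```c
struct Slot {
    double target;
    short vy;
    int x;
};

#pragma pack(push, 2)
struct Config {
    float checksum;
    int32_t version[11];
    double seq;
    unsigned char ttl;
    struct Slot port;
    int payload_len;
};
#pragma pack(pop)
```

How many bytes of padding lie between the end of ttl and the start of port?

Slot: @0: target [8B, align 8] → 8; @8: vy [2B, align 2] → 10; +2 pad (align 4); @12: x [4B, align 4] → 16; size 16, align 8
@0: checksum [4B, align 2] → 4
@4: version [44B, align 2] → 48
@48: seq [8B, align 2] → 56
@56: ttl [1B, align 1] → 57
+1 pad (align 2)
@58: port [16B, align 2] → 74

1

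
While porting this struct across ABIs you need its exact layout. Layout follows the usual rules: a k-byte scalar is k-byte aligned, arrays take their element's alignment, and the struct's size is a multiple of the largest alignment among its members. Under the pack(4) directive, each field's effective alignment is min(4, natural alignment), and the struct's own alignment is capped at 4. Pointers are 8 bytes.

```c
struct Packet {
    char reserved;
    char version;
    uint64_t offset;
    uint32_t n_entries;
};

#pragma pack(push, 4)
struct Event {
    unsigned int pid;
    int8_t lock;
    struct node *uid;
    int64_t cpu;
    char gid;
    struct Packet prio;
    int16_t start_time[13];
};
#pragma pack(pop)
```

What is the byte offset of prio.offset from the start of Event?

Packet: 0..1  reserved  (1B, 1-aligned); 1..2  version  (1B, 1-aligned); 2..8  -- padding (6B); 8..16  offset  (8B, 8-aligned); 16..20  n_entries  (4B, 4-aligned); 20..24  -- tail padding (4B); sizeof = 24, alignof = 8
0..4  pid  (4B, 4-aligned)
4..5  lock  (1B, 1-aligned)
5..8  -- padding (3B)
8..16  uid  (8B, 4-aligned)
16..24  cpu  (8B, 4-aligned)
24..25  gid  (1B, 1-aligned)
25..28  -- padding (3B)
28..52  prio  (24B, 4-aligned)
within Packet: offset at 8
28 + 8 = 36

36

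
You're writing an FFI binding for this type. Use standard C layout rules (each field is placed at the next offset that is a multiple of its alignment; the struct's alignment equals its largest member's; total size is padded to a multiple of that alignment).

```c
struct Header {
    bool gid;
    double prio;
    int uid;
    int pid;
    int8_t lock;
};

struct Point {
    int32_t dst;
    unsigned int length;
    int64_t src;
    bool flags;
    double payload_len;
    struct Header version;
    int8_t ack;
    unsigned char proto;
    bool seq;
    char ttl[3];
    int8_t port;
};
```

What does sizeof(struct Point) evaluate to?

Header: @0: gid [1B, align 1] → 1; +7 pad (align 8); @8: prio [8B, align 8] → 16; @16: uid [4B, align 4] → 20; @20: pid [4B, align 4] → 24; @24: lock [1B, align 1] → 25; +7 tail pad (align 8); size 32, align 8
@0: dst [4B, align 4] → 4
@4: length [4B, align 4] → 8
@8: src [8B, align 8] → 16
@16: flags [1B, align 1] → 17
+7 pad (align 8)
@24: payload_len [8B, align 8] → 32
@32: version [32B, align 8] → 64
@64: ack [1B, align 1] → 65
@65: proto [1B, align 1] → 66
@66: seq [1B, align 1] → 67
@67: ttl [3B, align 1] → 70
@70: port [1B, align 1] → 71
+1 tail pad (align 8)
size 72, align 8

72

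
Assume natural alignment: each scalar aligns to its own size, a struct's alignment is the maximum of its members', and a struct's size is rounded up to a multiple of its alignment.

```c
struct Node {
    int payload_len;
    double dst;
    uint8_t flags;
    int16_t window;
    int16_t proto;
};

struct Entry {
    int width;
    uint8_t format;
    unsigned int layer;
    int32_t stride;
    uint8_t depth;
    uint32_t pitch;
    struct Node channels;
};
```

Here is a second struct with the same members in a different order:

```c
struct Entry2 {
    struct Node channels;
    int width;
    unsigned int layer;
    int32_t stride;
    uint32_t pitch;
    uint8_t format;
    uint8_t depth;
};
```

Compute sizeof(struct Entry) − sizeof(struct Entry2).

0

Node: payload_len at 0 (size 4, align 4) → ends 4; pad 4 to align 8 for dst; dst at 8 (size 8, align 8) → ends 16; flags at 16 (size 1, align 1) → ends 17; pad 1 to align 2 for window; window at 18 (size 2, align 2) → ends 20; proto at 20 (size 2, align 2) → ends 22; tail pad 2 to reach multiple of 8; total 24 bytes, alignment 8
width at 0 (size 4, align 4) → ends 4
format at 4 (size 1, align 1) → ends 5
pad 3 to align 4 for layer
layer at 8 (size 4, align 4) → ends 12
stride at 12 (size 4, align 4) → ends 16
depth at 16 (size 1, align 1) → ends 17
pad 3 to align 4 for pitch
pitch at 20 (size 4, align 4) → ends 24
channels at 24 (size 24, align 8) → ends 48
total 48 bytes, alignment 8
— Entry2 —
channels at 0 (size 24, align 8) → ends 24
width at 24 (size 4, align 4) → ends 28
layer at 28 (size 4, align 4) → ends 32
stride at 32 (size 4, align 4) → ends 36
pitch at 36 (size 4, align 4) → ends 40
format at 40 (size 1, align 1) → ends 41
depth at 41 (size 1, align 1) → ends 42
tail pad 6 to reach multiple of 8
total 48 bytes, alignment 8
48 − 48 = 0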